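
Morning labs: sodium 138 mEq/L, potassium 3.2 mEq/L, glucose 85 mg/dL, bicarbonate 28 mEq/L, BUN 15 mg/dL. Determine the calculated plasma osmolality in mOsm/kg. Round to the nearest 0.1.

Calculated osmolality = 2·Na + glucose/18 + BUN/2.8
= 2·138 + 85/18 + 15/2.8
= 276 + 4.72 + 5.36
= 286.08 mOsm/kg

286.1 mOsm/kg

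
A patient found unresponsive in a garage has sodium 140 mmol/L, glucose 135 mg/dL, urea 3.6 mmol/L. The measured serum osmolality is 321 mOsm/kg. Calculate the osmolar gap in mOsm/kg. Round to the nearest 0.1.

Calculated osmolality = 2·Na + glucose/18 + urea
= 2·140 + 135/18 + 3.6
= 280 + 7.50 + 3.60
= 291.1 mOsm/kg ≈ 291.1 mOsm/kg
Osmolar gap = measured − calculated = 321 − 291.1 = 29.9 mOsm/kg

29.9 mOsm/kg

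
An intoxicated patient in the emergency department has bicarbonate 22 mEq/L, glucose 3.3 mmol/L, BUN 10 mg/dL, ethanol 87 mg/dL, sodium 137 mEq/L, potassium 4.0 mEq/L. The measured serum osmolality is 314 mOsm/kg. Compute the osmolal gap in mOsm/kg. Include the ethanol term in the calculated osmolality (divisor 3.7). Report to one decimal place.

Calculated osmolality = 2·Na + glucose + BUN/2.8 + ethanol/3.7
= 2·137 + 3.3 + 10/2.8 + 87/3.7
= 274 + 3.30 + 3.57 + 23.51
= 304.38 mOsm/kg ≈ 304.4 mOsm/kg
Osmolar gap = measured − calculated = 314 − 304.4 = 9.6 mOsm/kg

9.6 mOsm/kg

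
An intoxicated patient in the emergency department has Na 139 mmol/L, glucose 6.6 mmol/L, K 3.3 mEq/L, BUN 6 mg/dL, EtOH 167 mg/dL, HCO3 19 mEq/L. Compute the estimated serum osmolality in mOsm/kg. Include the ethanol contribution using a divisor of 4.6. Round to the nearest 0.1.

323.0 mOsm/kg

Calculated osmolality = 2·Na + glucose + BUN/2.8 + ethanol/4.6
= 2·139 + 6.6 + 6/2.8 + 167/4.6
= 278 + 6.60 + 2.14 + 36.30
= 323.04 mOsm/kg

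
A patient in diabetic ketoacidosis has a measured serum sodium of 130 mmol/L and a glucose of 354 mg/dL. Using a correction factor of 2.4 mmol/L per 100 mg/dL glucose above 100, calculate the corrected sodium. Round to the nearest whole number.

Corrected Na = measured Na + 2.4 · (glucose − 100)/100
= 130 + 2.4 · (354 − 100)/100
= 130 + 6.1
= 136.1 mmol/L

136 mmol/L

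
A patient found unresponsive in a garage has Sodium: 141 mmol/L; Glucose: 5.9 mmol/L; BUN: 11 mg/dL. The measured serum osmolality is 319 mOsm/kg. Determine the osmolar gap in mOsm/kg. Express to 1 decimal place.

27.2 mOsm/kg

Calculated osmolality = 2·Na + glucose + BUN/2.8
= 2·141 + 5.9 + 11/2.8
= 282 + 5.90 + 3.93
= 291.83 mOsm/kg ≈ 291.8 mOsm/kg
Osmolar gap = measured − calculated = 319 − 291.8 = 27.2 mOsm/kg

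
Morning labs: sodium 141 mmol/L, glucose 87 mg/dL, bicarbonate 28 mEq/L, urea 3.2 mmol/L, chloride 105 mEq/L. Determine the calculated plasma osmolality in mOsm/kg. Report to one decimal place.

290.0 mOsm/kg

Calculated osmolality = 2·Na + glucose/18 + urea
= 2·141 + 87/18 + 3.2
= 282 + 4.83 + 3.20
= 290.03 mOsm/kg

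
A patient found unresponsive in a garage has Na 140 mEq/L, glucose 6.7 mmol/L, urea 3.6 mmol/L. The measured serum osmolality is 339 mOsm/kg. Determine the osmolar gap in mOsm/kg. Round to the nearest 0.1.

48.7 mOsm/kg

Calculated osmolality = 2·Na + glucose + urea
= 2·140 + 6.7 + 3.6
= 280 + 6.70 + 3.60
= 290.3 mOsm/kg ≈ 290.3 mOsm/kg
Osmolar gap = measured − calculated = 339 − 290.3 = 48.7 mOsm/kg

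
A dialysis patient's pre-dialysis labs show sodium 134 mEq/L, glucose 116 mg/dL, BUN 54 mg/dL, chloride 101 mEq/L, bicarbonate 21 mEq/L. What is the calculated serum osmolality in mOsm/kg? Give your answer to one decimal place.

Calculated osmolality = 2·Na + glucose/18 + BUN/2.8
= 2·134 + 116/18 + 54/2.8
= 268 + 6.44 + 19.29
= 293.73 mOsm/kg

293.7 mOsm/kg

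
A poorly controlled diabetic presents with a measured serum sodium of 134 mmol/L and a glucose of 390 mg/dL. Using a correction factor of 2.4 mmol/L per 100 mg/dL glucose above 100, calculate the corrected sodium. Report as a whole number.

Corrected Na = measured Na + 2.4 · (glucose − 100)/100
= 134 + 2.4 · (390 − 100)/100
= 134 + 7
= 141 mmol/L

141 mmol/L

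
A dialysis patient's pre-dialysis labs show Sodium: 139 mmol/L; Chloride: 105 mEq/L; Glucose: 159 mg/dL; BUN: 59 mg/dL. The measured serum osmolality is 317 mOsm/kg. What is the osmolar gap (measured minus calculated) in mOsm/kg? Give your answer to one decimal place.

9.1 mOsm/kg

Calculated osmolality = 2·Na + glucose/18 + BUN/2.8
= 2·139 + 159/18 + 59/2.8
= 278 + 8.83 + 21.07
= 307.9 mOsm/kg ≈ 307.9 mOsm/kg
Osmolar gap = measured − calculated = 317 − 307.9 = 9.1 mOsm/kg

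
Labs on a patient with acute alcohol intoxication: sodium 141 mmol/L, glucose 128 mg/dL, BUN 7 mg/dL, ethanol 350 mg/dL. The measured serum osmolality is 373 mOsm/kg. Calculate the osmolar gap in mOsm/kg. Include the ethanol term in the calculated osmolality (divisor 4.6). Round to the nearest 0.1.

5.3 mOsm/kg

Calculated osmolality = 2·Na + glucose/18 + BUN/2.8 + ethanol/4.6
= 2·141 + 128/18 + 7/2.8 + 350/4.6
= 282 + 7.11 + 2.50 + 76.09
= 367.7 mOsm/kg ≈ 367.7 mOsm/kg
Osmolar gap = measured − calculated = 373 − 367.7 = 5.3 mOsm/kg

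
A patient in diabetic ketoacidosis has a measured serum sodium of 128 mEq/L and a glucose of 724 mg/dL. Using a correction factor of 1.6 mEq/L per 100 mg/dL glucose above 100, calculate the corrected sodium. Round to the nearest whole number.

138 mEq/L

Corrected Na = measured Na + 1.6 · (glucose − 100)/100
= 128 + 1.6 · (724 − 100)/100
= 128 + 10
= 138 mEq/L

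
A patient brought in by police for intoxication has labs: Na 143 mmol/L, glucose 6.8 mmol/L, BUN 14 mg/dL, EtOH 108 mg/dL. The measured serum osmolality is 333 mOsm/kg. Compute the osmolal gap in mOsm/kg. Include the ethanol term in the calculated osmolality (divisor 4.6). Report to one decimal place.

11.7 mOsm/kg

Calculated osmolality = 2·Na + glucose + BUN/2.8 + ethanol/4.6
= 2·143 + 6.8 + 14/2.8 + 108/4.6
= 286 + 6.80 + 5 + 23.48
= 321.28 mOsm/kg ≈ 321.3 mOsm/kg
Osmolar gap = measured − calculated = 333 − 321.3 = 11.7 mOsm/kg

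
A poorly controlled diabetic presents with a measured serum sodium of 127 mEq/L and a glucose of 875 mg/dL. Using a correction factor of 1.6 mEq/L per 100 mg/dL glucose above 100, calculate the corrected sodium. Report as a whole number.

Corrected Na = measured Na + 1.6 · (glucose − 100)/100
= 127 + 1.6 · (875 − 100)/100
= 127 + 12.4
= 139.4 mEq/L

139 mEq/L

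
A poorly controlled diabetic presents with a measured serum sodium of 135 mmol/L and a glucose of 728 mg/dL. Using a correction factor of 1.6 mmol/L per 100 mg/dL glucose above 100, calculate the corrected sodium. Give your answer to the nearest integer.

Corrected Na = measured Na + 1.6 · (glucose − 100)/100
= 135 + 1.6 · (728 − 100)/100
= 135 + 10
= 145 mmol/L

145 mmol/L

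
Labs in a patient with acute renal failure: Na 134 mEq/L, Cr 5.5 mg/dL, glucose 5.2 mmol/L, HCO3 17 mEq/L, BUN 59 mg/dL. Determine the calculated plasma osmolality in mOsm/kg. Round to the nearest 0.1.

Calculated osmolality = 2·Na + glucose + BUN/2.8
= 2·134 + 5.2 + 59/2.8
= 268 + 5.20 + 21.07
= 294.27 mOsm/kg

294.3 mOsm/kg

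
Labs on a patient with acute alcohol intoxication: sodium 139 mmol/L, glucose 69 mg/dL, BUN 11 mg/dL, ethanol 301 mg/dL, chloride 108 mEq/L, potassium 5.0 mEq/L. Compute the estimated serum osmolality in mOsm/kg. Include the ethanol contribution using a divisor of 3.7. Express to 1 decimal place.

Calculated osmolality = 2·Na + glucose/18 + BUN/2.8 + ethanol/3.7
= 2·139 + 69/18 + 11/2.8 + 301/3.7
= 278 + 3.83 + 3.93 + 81.35
= 367.11 mOsm/kg

367.1 mOsm/kg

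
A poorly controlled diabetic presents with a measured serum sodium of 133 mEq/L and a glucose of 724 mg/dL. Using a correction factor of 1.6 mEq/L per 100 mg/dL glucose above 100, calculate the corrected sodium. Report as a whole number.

143 mEq/L

Corrected Na = measured Na + 1.6 · (glucose − 100)/100
= 133 + 1.6 · (724 − 100)/100
= 133 + 10
= 143 mEq/L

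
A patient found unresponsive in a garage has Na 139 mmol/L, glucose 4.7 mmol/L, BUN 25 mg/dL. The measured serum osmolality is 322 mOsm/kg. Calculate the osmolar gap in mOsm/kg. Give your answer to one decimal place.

30.4 mOsm/kg

Calculated osmolality = 2·Na + glucose + BUN/2.8
= 2·139 + 4.7 + 25/2.8
= 278 + 4.70 + 8.93
= 291.63 mOsm/kg ≈ 291.6 mOsm/kg
Osmolar gap = measured − calculated = 322 − 291.6 = 30.4 mOsm/kg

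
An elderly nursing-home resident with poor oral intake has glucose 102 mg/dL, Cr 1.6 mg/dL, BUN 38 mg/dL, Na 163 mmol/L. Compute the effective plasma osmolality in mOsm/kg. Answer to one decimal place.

Effective osmolality excludes urea (freely permeant across cell membranes):
2·Na + glucose/18
= 2·163 + 102/18
= 326 + 5.67
= 331.67 mOsm/kg

331.7 mOsm/kg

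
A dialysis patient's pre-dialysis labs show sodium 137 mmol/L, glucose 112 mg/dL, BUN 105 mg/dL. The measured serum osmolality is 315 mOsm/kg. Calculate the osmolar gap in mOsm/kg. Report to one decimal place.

-2.7 mOsm/kg

Calculated osmolality = 2·Na + glucose/18 + BUN/2.8
= 2·137 + 112/18 + 105/2.8
= 274 + 6.22 + 37.50
= 317.72 mOsm/kg ≈ 317.7 mOsm/kg
Osmolar gap = measured − calculated = 315 − 317.7 = -2.7 mOsm/kg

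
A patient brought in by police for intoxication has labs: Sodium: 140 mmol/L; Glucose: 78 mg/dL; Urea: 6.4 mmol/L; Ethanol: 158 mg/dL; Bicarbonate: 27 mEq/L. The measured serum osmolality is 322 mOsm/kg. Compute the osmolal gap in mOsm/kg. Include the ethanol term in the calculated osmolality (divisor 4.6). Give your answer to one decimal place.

Calculated osmolality = 2·Na + glucose/18 + urea + ethanol/4.6
= 2·140 + 78/18 + 6.4 + 158/4.6
= 280 + 4.33 + 6.40 + 34.35
= 325.08 mOsm/kg ≈ 325.1 mOsm/kg
Osmolar gap = measured − calculated = 322 − 325.1 = -3.1 mOsm/kg

-3.1 mOsm/kg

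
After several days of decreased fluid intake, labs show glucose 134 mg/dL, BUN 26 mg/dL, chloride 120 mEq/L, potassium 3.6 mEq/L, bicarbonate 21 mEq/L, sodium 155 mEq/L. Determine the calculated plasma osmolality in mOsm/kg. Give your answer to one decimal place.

326.7 mOsm/kg

Calculated osmolality = 2·Na + glucose/18 + BUN/2.8
= 2·155 + 134/18 + 26/2.8
= 310 + 7.44 + 9.29
= 326.73 mOsm/kg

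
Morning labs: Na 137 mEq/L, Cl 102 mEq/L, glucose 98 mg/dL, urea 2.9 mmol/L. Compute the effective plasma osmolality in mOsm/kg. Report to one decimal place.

Effective osmolality excludes urea (freely permeant across cell membranes):
2·Na + glucose/18
= 2·137 + 98/18
= 274 + 5.44
= 279.44 mOsm/kg

279.4 mOsm/kg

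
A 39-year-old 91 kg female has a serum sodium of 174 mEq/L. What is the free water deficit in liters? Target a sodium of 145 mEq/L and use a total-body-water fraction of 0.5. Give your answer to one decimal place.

9.1 L

TBW = 0.5 · 91 = 45.5 L
Free water deficit = TBW · (Na/145 − 1)
= 45.5 · (174/145 − 1)
= 45.5 · 0.2
= 9.1 L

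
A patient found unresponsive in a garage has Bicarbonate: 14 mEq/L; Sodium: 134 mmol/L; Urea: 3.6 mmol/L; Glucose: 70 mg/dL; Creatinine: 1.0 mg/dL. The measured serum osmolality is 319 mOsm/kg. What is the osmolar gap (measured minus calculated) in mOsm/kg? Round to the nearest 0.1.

43.5 mOsm/kg

Calculated osmolality = 2·Na + glucose/18 + urea
= 2·134 + 70/18 + 3.6
= 268 + 3.89 + 3.60
= 275.49 mOsm/kg ≈ 275.5 mOsm/kg
Osmolar gap = measured − calculated = 319 − 275.5 = 43.5 mOsm/kg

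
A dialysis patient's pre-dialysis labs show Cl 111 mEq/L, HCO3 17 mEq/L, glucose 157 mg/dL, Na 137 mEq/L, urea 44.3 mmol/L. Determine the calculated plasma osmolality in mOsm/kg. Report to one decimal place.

Calculated osmolality = 2·Na + glucose/18 + urea
= 2·137 + 157/18 + 44.3
= 274 + 8.72 + 44.30
= 327.02 mOsm/kg

327.0 mOsm/kg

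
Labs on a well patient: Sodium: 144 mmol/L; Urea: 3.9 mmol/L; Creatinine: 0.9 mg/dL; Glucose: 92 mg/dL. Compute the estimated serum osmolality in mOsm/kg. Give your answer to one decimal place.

Calculated osmolality = 2·Na + glucose/18 + urea
= 2·144 + 92/18 + 3.9
= 288 + 5.11 + 3.90
= 297.01 mOsm/kg

297.0 mOsm/kg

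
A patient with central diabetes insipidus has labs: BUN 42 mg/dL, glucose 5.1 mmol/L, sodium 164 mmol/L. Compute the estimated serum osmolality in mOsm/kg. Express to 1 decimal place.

348.1 mOsm/kg

Calculated osmolality = 2·Na + glucose + BUN/2.8
= 2·164 + 5.1 + 42/2.8
= 328 + 5.10 + 15
= 348.1 mOsm/kg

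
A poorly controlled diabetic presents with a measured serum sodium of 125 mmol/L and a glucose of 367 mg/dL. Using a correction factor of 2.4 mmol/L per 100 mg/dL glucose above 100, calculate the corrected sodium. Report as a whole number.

Corrected Na = measured Na + 2.4 · (glucose − 100)/100
= 125 + 2.4 · (367 − 100)/100
= 125 + 6.4
= 131.4 mmol/L

131 mmol/L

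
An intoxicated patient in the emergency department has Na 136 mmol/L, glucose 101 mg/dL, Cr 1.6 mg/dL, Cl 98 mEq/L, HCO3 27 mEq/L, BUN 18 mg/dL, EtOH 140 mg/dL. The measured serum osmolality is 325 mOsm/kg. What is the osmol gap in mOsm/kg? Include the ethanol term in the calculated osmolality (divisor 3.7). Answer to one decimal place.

Calculated osmolality = 2·Na + glucose/18 + BUN/2.8 + ethanol/3.7
= 2·136 + 101/18 + 18/2.8 + 140/3.7
= 272 + 5.61 + 6.43 + 37.84
= 321.88 mOsm/kg ≈ 321.9 mOsm/kg
Osmolar gap = measured − calculated = 325 − 321.9 = 3.1 mOsm/kg

3.1 mOsm/kg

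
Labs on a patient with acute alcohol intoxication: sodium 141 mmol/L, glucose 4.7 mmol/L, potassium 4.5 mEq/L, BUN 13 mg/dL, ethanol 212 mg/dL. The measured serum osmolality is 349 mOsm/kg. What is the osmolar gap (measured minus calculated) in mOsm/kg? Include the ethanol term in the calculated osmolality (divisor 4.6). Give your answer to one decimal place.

Calculated osmolality = 2·Na + glucose + BUN/2.8 + ethanol/4.6
= 2·141 + 4.7 + 13/2.8 + 212/4.6
= 282 + 4.70 + 4.64 + 46.09
= 337.43 mOsm/kg ≈ 337.4 mOsm/kg
Osmolar gap = measured − calculated = 349 − 337.4 = 11.6 mOsm/kg

11.6 mOsm/kg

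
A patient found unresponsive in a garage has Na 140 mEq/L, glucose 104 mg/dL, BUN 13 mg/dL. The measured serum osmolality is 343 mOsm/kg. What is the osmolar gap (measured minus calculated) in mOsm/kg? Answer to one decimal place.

Calculated osmolality = 2·Na + glucose/18 + BUN/2.8
= 2·140 + 104/18 + 13/2.8
= 280 + 5.78 + 4.64
= 290.42 mOsm/kg ≈ 290.4 mOsm/kg
Osmolar gap = measured − calculated = 343 − 290.4 = 52.6 mOsm/kg

52.6 mOsm/kg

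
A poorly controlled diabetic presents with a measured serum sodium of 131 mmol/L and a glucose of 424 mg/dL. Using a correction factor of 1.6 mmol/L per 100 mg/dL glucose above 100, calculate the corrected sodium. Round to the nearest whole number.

Corrected Na = measured Na + 1.6 · (glucose − 100)/100
= 131 + 1.6 · (424 − 100)/100
= 131 + 5.2
= 136.2 mmol/L

136 mmol/L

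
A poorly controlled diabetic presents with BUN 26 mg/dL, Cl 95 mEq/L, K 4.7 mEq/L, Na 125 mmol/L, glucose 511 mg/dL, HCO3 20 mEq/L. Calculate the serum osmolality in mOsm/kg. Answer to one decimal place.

287.7 mOsm/kg

Calculated osmolality = 2·Na + glucose/18 + BUN/2.8
= 2·125 + 511/18 + 26/2.8
= 250 + 28.39 + 9.29
= 287.68 mOsm/kg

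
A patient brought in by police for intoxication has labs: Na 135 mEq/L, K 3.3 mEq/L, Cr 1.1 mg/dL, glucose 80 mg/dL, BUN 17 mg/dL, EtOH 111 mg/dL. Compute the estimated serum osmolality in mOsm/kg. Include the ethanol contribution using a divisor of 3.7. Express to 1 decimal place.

310.5 mOsm/kg

Calculated osmolality = 2·Na + glucose/18 + BUN/2.8 + ethanol/3.7
= 2·135 + 80/18 + 17/2.8 + 111/3.7
= 270 + 4.44 + 6.07 + 30
= 310.51 mOsm/kg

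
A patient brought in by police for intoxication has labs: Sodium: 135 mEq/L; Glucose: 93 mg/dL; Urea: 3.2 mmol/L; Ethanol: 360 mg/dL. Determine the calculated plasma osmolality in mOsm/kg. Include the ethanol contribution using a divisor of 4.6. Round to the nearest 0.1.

Calculated osmolality = 2·Na + glucose/18 + urea + ethanol/4.6
= 2·135 + 93/18 + 3.2 + 360/4.6
= 270 + 5.17 + 3.20 + 78.26
= 356.63 mOsm/kg

356.6 mOsm/kg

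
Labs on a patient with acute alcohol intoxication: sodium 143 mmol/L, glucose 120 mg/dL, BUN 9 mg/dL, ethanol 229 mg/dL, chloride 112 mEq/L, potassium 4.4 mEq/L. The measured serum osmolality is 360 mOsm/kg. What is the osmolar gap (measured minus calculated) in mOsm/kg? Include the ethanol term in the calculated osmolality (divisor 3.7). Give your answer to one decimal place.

2.2 mOsm/kg

Calculated osmolality = 2·Na + glucose/18 + BUN/2.8 + ethanol/3.7
= 2·143 + 120/18 + 9/2.8 + 229/3.7
= 286 + 6.67 + 3.21 + 61.89
= 357.77 mOsm/kg ≈ 357.8 mOsm/kg
Osmolar gap = measured − calculated = 360 − 357.8 = 2.2 mOsm/kg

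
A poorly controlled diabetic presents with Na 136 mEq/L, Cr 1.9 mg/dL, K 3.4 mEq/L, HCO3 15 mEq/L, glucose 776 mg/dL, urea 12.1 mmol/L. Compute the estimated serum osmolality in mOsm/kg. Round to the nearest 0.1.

Calculated osmolality = 2·Na + glucose/18 + urea
= 2·136 + 776/18 + 12.1
= 272 + 43.11 + 12.10
= 327.21 mOsm/kg

327.2 mOsm/kg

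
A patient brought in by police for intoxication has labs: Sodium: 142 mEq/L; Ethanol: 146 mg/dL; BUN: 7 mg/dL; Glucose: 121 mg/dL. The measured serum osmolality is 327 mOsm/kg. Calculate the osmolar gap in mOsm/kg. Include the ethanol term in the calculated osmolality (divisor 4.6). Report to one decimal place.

Calculated osmolality = 2·Na + glucose/18 + BUN/2.8 + ethanol/4.6
= 2·142 + 121/18 + 7/2.8 + 146/4.6
= 284 + 6.72 + 2.50 + 31.74
= 324.96 mOsm/kg ≈ 325.0 mOsm/kg
Osmolar gap = measured − calculated = 327 − 325.0 = 2.0 mOsm/kg

2.0 mOsm/kg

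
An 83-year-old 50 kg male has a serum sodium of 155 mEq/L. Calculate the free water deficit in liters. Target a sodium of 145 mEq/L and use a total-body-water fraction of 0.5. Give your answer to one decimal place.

1.7 L

TBW = 0.5 · 50 = 25 L
Free water deficit = TBW · (Na/145 − 1)
= 25 · (155/145 − 1)
= 25 · 0.069
= 1.73 L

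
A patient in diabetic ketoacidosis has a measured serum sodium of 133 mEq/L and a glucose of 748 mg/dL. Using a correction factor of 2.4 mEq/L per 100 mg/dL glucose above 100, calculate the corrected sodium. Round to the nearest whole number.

Corrected Na = measured Na + 2.4 · (glucose − 100)/100
= 133 + 2.4 · (748 − 100)/100
= 133 + 15.6
= 148.6 mEq/L

149 mEq/L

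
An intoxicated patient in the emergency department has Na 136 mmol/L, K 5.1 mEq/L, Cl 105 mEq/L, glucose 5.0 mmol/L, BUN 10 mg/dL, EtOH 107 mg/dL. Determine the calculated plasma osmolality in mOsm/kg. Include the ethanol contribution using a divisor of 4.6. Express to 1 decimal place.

Calculated osmolality = 2·Na + glucose + BUN/2.8 + ethanol/4.6
= 2·136 + 5 + 10/2.8 + 107/4.6
= 272 + 5 + 3.57 + 23.26
= 303.83 mOsm/kg

303.8 mOsm/kg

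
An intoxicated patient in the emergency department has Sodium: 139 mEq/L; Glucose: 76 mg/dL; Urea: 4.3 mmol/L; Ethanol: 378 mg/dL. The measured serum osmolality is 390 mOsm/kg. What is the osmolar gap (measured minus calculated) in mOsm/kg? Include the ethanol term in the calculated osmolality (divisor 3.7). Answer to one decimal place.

Calculated osmolality = 2·Na + glucose/18 + urea + ethanol/3.7
= 2·139 + 76/18 + 4.3 + 378/3.7
= 278 + 4.22 + 4.30 + 102.16
= 388.68 mOsm/kg ≈ 388.7 mOsm/kg
Osmolar gap = measured − calculated = 390 − 388.7 = 1.3 mOsm/kg

1.3 mOsm/kg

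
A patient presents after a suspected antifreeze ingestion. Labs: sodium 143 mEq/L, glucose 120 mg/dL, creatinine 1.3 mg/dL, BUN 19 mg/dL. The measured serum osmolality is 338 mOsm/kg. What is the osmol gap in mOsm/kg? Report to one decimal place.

38.5 mOsm/kg

Calculated osmolality = 2·Na + glucose/18 + BUN/2.8
= 2·143 + 120/18 + 19/2.8
= 286 + 6.67 + 6.79
= 299.46 mOsm/kg ≈ 299.5 mOsm/kg
Osmolar gap = measured − calculated = 338 − 299.5 = 38.5 mOsm/kg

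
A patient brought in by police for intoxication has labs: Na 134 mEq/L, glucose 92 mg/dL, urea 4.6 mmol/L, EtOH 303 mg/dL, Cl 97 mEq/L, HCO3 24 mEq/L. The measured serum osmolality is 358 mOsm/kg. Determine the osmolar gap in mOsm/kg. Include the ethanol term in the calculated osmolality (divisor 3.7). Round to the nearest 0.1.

-1.6 mOsm/kg

Calculated osmolality = 2·Na + glucose/18 + urea + ethanol/3.7
= 2·134 + 92/18 + 4.6 + 303/3.7
= 268 + 5.11 + 4.60 + 81.89
= 359.6 mOsm/kg ≈ 359.6 mOsm/kg
Osmolar gap = measured − calculated = 358 − 359.6 = -1.6 mOsm/kg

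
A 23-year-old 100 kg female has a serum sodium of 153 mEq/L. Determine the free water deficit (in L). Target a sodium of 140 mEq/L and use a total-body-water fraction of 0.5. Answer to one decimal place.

TBW = 0.5 · 100 = 50 L
Free water deficit = TBW · (Na/140 − 1)
= 50 · (153/140 − 1)
= 50 · 0.0929
= 4.64 L

4.6 L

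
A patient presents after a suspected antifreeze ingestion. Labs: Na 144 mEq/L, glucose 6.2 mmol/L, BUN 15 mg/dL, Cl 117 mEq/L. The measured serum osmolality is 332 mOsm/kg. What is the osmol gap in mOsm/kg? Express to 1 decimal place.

32.4 mOsm/kg

Calculated osmolality = 2·Na + glucose + BUN/2.8
= 2·144 + 6.2 + 15/2.8
= 288 + 6.20 + 5.36
= 299.56 mOsm/kg ≈ 299.6 mOsm/kg
Osmolar gap = measured − calculated = 332 − 299.6 = 32.4 mOsm/kg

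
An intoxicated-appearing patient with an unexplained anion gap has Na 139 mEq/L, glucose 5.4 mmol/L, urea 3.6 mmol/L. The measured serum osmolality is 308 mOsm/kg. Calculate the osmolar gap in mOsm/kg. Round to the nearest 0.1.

Calculated osmolality = 2·Na + glucose + urea
= 2·139 + 5.4 + 3.6
= 278 + 5.40 + 3.60
= 287 mOsm/kg ≈ 287.0 mOsm/kg
Osmolar gap = measured − calculated = 308 − 287.0 = 21.0 mOsm/kg

21.0 mOsm/kg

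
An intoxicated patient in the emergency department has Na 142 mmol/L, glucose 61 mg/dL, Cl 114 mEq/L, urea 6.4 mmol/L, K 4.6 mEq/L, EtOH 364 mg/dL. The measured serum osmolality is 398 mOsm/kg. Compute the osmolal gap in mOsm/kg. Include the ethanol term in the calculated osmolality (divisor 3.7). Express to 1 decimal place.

Calculated osmolality = 2·Na + glucose/18 + urea + ethanol/3.7
= 2·142 + 61/18 + 6.4 + 364/3.7
= 284 + 3.39 + 6.40 + 98.38
= 392.17 mOsm/kg ≈ 392.2 mOsm/kg
Osmolar gap = measured − calculated = 398 − 392.2 = 5.8 mOsm/kg

5.8 mOsm/kg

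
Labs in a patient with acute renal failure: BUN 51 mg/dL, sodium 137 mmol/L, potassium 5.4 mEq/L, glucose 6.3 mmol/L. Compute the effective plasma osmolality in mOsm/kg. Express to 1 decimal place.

280.3 mOsm/kg

Effective osmolality excludes urea (freely permeant across cell membranes):
2·Na + glucose
= 2·137 + 6.3
= 274 + 6.3
= 280.3 mOsm/kg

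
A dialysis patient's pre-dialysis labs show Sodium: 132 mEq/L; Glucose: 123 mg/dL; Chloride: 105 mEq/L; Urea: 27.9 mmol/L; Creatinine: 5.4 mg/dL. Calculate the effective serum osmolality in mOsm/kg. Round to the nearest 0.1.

270.8 mOsm/kg

Effective osmolality excludes urea (freely permeant across cell membranes):
2·Na + glucose/18
= 2·132 + 123/18
= 264 + 6.83
= 270.83 mOsm/kg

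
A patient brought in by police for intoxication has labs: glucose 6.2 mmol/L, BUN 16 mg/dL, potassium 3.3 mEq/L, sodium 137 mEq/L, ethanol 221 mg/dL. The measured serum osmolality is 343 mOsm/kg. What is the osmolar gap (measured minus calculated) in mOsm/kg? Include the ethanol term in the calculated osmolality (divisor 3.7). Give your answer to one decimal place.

Calculated osmolality = 2·Na + glucose + BUN/2.8 + ethanol/3.7
= 2·137 + 6.2 + 16/2.8 + 221/3.7
= 274 + 6.20 + 5.71 + 59.73
= 345.64 mOsm/kg ≈ 345.6 mOsm/kg
Osmolar gap = measured − calculated = 343 − 345.6 = -2.6 mOsm/kg

-2.6 mOsm/kg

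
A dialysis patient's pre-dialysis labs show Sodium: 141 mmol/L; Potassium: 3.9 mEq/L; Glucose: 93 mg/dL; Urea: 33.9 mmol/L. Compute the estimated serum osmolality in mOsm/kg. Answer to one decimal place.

321.1 mOsm/kg

Calculated osmolality = 2·Na + glucose/18 + urea
= 2·141 + 93/18 + 33.9
= 282 + 5.17 + 33.90
= 321.07 mOsm/kg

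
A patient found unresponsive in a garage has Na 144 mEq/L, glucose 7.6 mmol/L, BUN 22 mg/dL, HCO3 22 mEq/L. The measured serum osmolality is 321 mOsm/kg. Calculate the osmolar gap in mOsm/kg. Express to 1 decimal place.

Calculated osmolality = 2·Na + glucose + BUN/2.8
= 2·144 + 7.6 + 22/2.8
= 288 + 7.60 + 7.86
= 303.46 mOsm/kg ≈ 303.5 mOsm/kg
Osmolar gap = measured − calculated = 321 − 303.5 = 17.5 mOsm/kg

17.5 mOsm/kg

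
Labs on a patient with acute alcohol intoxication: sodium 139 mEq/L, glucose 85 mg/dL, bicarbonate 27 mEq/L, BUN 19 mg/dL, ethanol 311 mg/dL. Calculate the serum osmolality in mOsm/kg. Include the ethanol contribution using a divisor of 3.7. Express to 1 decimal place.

373.6 mOsm/kg

Calculated osmolality = 2·Na + glucose/18 + BUN/2.8 + ethanol/3.7
= 2·139 + 85/18 + 19/2.8 + 311/3.7
= 278 + 4.72 + 6.79 + 84.05
= 373.56 mOsm/kg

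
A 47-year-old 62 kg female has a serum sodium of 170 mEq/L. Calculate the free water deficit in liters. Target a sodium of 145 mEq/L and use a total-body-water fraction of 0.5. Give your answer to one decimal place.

TBW = 0.5 · 62 = 31 L
Free water deficit = TBW · (Na/145 − 1)
= 31 · (170/145 − 1)
= 31 · 0.1724
= 5.34 L

5.3 L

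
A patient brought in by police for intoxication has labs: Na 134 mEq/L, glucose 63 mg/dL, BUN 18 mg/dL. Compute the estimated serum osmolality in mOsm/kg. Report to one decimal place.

Calculated osmolality = 2·Na + glucose/18 + BUN/2.8
= 2·134 + 63/18 + 18/2.8
= 268 + 3.50 + 6.43
= 277.93 mOsm/kg

277.9 mOsm/kg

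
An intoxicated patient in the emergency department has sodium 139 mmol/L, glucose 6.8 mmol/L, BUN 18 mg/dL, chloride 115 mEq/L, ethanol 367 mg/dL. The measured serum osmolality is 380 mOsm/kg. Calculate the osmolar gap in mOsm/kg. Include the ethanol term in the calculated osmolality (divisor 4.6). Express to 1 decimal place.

9.0 mOsm/kg

Calculated osmolality = 2·Na + glucose + BUN/2.8 + ethanol/4.6
= 2·139 + 6.8 + 18/2.8 + 367/4.6
= 278 + 6.80 + 6.43 + 79.78
= 371.01 mOsm/kg ≈ 371.0 mOsm/kg
Osmolar gap = measured − calculated = 380 − 371.0 = 9.0 mOsm/kg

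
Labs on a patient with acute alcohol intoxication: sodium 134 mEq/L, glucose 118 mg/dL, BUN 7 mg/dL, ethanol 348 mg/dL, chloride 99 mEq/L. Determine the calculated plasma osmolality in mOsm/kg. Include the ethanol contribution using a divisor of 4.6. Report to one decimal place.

Calculated osmolality = 2·Na + glucose/18 + BUN/2.8 + ethanol/4.6
= 2·134 + 118/18 + 7/2.8 + 348/4.6
= 268 + 6.56 + 2.50 + 75.65
= 352.71 mOsm/kg

352.7 mOsm/kg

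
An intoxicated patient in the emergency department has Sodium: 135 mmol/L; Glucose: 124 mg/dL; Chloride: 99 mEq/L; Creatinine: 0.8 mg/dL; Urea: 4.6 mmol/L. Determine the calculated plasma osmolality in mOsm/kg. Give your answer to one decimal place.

281.5 mOsm/kg

Calculated osmolality = 2·Na + glucose/18 + urea
= 2·135 + 124/18 + 4.6
= 270 + 6.89 + 4.60
= 281.49 mOsm/kg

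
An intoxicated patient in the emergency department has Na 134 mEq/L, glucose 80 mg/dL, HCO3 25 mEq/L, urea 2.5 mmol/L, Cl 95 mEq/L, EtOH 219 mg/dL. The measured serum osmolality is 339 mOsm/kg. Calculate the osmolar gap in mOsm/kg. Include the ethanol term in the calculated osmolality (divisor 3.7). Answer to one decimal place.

Calculated osmolality = 2·Na + glucose/18 + urea + ethanol/3.7
= 2·134 + 80/18 + 2.5 + 219/3.7
= 268 + 4.44 + 2.50 + 59.19
= 334.13 mOsm/kg ≈ 334.1 mOsm/kg
Osmolar gap = measured − calculated = 339 − 334.1 = 4.9 mOsm/kg

4.9 mOsm/kg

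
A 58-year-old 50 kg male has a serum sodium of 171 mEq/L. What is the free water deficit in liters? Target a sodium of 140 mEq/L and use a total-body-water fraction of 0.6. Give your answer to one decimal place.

6.6 L

TBW = 0.6 · 50 = 30 L
Free water deficit = TBW · (Na/140 − 1)
= 30 · (171/140 − 1)
= 30 · 0.2214
= 6.64 L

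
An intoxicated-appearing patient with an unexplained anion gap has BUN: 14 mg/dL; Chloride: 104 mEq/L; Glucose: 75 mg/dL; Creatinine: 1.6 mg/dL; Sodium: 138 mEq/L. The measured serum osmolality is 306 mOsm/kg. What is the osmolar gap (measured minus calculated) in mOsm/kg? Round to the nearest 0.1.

20.8 mOsm/kg

Calculated osmolality = 2·Na + glucose/18 + BUN/2.8
= 2·138 + 75/18 + 14/2.8
= 276 + 4.17 + 5
= 285.17 mOsm/kg ≈ 285.2 mOsm/kg
Osmolar gap = measured − calculated = 306 − 285.2 = 20.8 mOsm/kg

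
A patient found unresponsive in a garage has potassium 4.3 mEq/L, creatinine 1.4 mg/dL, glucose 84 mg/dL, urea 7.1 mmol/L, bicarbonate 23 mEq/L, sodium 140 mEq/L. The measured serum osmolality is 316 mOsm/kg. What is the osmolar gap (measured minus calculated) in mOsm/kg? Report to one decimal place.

24.2 mOsm/kg

Calculated osmolality = 2·Na + glucose/18 + urea
= 2·140 + 84/18 + 7.1
= 280 + 4.67 + 7.10
= 291.77 mOsm/kg ≈ 291.8 mOsm/kg
Osmolar gap = measured − calculated = 316 − 291.8 = 24.2 mOsm/kg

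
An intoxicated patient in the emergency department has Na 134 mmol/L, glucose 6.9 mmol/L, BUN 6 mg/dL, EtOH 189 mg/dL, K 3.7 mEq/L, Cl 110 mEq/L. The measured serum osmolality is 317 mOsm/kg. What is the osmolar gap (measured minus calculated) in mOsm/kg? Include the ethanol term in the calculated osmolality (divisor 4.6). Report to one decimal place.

Calculated osmolality = 2·Na + glucose + BUN/2.8 + ethanol/4.6
= 2·134 + 6.9 + 6/2.8 + 189/4.6
= 268 + 6.90 + 2.14 + 41.09
= 318.13 mOsm/kg ≈ 318.1 mOsm/kg
Osmolar gap = measured − calculated = 317 − 318.1 = -1.1 mOsm/kg

-1.1 mOsm/kg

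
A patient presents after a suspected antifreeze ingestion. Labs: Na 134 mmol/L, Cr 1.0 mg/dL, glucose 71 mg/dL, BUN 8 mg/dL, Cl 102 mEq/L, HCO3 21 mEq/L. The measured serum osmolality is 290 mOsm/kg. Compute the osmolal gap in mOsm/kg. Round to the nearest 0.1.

Calculated osmolality = 2·Na + glucose/18 + BUN/2.8
= 2·134 + 71/18 + 8/2.8
= 268 + 3.94 + 2.86
= 274.8 mOsm/kg ≈ 274.8 mOsm/kg
Osmolar gap = measured − calculated = 290 − 274.8 = 15.2 mOsm/kg

15.2 mOsm/kg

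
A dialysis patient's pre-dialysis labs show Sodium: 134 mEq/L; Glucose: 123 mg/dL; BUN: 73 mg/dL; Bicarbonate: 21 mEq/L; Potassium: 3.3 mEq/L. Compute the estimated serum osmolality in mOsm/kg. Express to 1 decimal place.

300.9 mOsm/kg

Calculated osmolality = 2·Na + glucose/18 + BUN/2.8
= 2·134 + 123/18 + 73/2.8
= 268 + 6.83 + 26.07
= 300.9 mOsm/kg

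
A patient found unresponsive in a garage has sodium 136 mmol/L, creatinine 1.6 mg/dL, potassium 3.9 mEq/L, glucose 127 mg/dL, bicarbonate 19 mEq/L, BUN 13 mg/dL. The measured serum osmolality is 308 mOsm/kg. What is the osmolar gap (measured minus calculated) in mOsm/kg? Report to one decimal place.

Calculated osmolality = 2·Na + glucose/18 + BUN/2.8
= 2·136 + 127/18 + 13/2.8
= 272 + 7.06 + 4.64
= 283.7 mOsm/kg ≈ 283.7 mOsm/kg
Osmolar gap = measured − calculated = 308 − 283.7 = 24.3 mOsm/kg

24.3 mOsm/kg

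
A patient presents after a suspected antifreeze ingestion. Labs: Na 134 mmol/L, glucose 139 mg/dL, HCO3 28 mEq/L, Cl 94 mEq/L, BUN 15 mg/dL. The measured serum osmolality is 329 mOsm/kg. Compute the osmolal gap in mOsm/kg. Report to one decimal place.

47.9 mOsm/kg

Calculated osmolality = 2·Na + glucose/18 + BUN/2.8
= 2·134 + 139/18 + 15/2.8
= 268 + 7.72 + 5.36
= 281.08 mOsm/kg ≈ 281.1 mOsm/kg
Osmolar gap = measured − calculated = 329 − 281.1 = 47.9 mOsm/kg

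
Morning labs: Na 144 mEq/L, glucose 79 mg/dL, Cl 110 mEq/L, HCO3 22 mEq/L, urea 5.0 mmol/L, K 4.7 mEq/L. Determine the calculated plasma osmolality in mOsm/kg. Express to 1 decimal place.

297.4 mOsm/kg

Calculated osmolality = 2·Na + glucose/18 + urea
= 2·144 + 79/18 + 5
= 288 + 4.39 + 5
= 297.39 mOsm/kg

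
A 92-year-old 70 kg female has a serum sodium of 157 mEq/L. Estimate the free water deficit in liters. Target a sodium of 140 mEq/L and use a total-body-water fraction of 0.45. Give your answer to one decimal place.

TBW = 0.45 · 70 = 31.5 L
Free water deficit = TBW · (Na/140 − 1)
= 31.5 · (157/140 − 1)
= 31.5 · 0.1214
= 3.82 L

3.8 L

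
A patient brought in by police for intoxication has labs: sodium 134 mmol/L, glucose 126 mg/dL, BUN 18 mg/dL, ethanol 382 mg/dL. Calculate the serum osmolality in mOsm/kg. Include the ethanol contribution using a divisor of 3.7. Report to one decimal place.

384.7 mOsm/kg

Calculated osmolality = 2·Na + glucose/18 + BUN/2.8 + ethanol/3.7
= 2·134 + 126/18 + 18/2.8 + 382/3.7
= 268 + 7 + 6.43 + 103.24
= 384.67 mOsm/kg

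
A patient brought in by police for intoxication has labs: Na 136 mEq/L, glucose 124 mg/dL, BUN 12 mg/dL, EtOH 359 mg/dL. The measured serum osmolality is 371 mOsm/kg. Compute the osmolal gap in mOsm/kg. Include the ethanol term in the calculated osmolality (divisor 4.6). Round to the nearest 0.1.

Calculated osmolality = 2·Na + glucose/18 + BUN/2.8 + ethanol/4.6
= 2·136 + 124/18 + 12/2.8 + 359/4.6
= 272 + 6.89 + 4.29 + 78.04
= 361.22 mOsm/kg ≈ 361.2 mOsm/kg
Osmolar gap = measured − calculated = 371 − 361.2 = 9.8 mOsm/kg

9.8 mOsm/kg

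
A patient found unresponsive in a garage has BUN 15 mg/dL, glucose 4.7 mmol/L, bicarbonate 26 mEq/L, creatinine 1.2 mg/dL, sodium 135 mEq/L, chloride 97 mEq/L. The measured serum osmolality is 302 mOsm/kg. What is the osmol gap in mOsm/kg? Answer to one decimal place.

21.9 mOsm/kg

Calculated osmolality = 2·Na + glucose + BUN/2.8
= 2·135 + 4.7 + 15/2.8
= 270 + 4.70 + 5.36
= 280.06 mOsm/kg ≈ 280.1 mOsm/kg
Osmolar gap = measured − calculated = 302 − 280.1 = 21.9 mOsm/kg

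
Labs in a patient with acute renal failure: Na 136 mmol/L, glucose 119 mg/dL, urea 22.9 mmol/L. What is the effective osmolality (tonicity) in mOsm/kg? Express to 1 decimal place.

Effective osmolality excludes urea (freely permeant across cell membranes):
2·Na + glucose/18
= 2·136 + 119/18
= 272 + 6.61
= 278.61 mOsm/kg

278.6 mOsm/kg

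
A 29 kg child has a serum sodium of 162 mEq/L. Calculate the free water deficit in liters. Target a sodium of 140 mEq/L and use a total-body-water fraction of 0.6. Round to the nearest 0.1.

TBW = 0.6 · 29 = 17.4 L
Free water deficit = TBW · (Na/140 − 1)
= 17.4 · (162/140 − 1)
= 17.4 · 0.1571
= 2.73 L

2.7 L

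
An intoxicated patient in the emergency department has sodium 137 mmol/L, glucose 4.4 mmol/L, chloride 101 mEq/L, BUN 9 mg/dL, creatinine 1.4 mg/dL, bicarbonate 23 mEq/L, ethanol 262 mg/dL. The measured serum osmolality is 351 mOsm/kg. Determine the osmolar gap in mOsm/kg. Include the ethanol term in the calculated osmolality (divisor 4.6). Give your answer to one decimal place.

12.4 mOsm/kg

Calculated osmolality = 2·Na + glucose + BUN/2.8 + ethanol/4.6
= 2·137 + 4.4 + 9/2.8 + 262/4.6
= 274 + 4.40 + 3.21 + 56.96
= 338.57 mOsm/kg ≈ 338.6 mOsm/kg
Osmolar gap = measured − calculated = 351 − 338.6 = 12.4 mOsm/kg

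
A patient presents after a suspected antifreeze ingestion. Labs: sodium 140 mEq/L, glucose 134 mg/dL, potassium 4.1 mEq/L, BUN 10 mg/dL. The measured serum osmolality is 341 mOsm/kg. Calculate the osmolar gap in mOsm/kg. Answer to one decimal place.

50.0 mOsm/kg

Calculated osmolality = 2·Na + glucose/18 + BUN/2.8
= 2·140 + 134/18 + 10/2.8
= 280 + 7.44 + 3.57
= 291.01 mOsm/kg ≈ 291.0 mOsm/kg
Osmolar gap = measured − calculated = 341 − 291.0 = 50.0 mOsm/kg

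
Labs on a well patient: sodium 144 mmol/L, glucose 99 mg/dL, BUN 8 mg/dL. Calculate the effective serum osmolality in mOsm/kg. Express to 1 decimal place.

Effective osmolality excludes urea (freely permeant across cell membranes):
2·Na + glucose/18
= 2·144 + 99/18
= 288 + 5.5
= 293.5 mOsm/kg

293.5 mOsm/kg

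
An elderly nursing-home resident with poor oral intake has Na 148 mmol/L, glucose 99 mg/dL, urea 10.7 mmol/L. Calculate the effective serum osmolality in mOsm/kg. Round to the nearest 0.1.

301.5 mOsm/kg

Effective osmolality excludes urea (freely permeant across cell membranes):
2·Na + glucose/18
= 2·148 + 99/18
= 296 + 5.5
= 301.5 mOsm/kg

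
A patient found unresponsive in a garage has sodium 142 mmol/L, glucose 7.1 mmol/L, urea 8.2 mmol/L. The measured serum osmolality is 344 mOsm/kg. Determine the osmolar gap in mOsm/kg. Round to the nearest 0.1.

44.7 mOsm/kg

Calculated osmolality = 2·Na + glucose + urea
= 2·142 + 7.1 + 8.2
= 284 + 7.10 + 8.20
= 299.3 mOsm/kg ≈ 299.3 mOsm/kg
Osmolar gap = measured − calculated = 344 − 299.3 = 44.7 mOsm/kg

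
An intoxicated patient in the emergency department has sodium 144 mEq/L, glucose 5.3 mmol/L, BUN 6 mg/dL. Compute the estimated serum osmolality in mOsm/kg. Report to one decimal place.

Calculated osmolality = 2·Na + glucose + BUN/2.8
= 2·144 + 5.3 + 6/2.8
= 288 + 5.30 + 2.14
= 295.44 mOsm/kg

295.4 mOsm/kg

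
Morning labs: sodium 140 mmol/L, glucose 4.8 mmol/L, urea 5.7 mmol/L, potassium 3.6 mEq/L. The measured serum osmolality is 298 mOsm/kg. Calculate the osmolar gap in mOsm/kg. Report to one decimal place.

Calculated osmolality = 2·Na + glucose + urea
= 2·140 + 4.8 + 5.7
= 280 + 4.80 + 5.70
= 290.5 mOsm/kg ≈ 290.5 mOsm/kg
Osmolar gap = measured − calculated = 298 − 290.5 = 7.5 mOsm/kg

7.5 mOsm/kg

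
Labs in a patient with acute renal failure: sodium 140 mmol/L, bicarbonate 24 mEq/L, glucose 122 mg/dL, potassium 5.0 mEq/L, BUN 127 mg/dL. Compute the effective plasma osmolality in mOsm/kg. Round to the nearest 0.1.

286.8 mOsm/kg

Effective osmolality excludes urea (freely permeant across cell membranes):
2·Na + glucose/18
= 2·140 + 122/18
= 280 + 6.78
= 286.78 mOsm/kg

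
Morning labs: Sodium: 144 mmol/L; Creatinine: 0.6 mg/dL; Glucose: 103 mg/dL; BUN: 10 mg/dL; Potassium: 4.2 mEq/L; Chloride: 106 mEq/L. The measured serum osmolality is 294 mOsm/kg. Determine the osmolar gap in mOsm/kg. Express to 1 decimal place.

-3.3 mOsm/kg

Calculated osmolality = 2·Na + glucose/18 + BUN/2.8
= 2·144 + 103/18 + 10/2.8
= 288 + 5.72 + 3.57
= 297.29 mOsm/kg ≈ 297.3 mOsm/kg
Osmolar gap = measured − calculated = 294 − 297.3 = -3.3 mOsm/kg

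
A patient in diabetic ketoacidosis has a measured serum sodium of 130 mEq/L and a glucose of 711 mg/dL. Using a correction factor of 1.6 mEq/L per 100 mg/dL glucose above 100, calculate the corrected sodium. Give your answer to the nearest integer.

Corrected Na = measured Na + 1.6 · (glucose − 100)/100
= 130 + 1.6 · (711 − 100)/100
= 130 + 9.8
= 139.8 mEq/L

140 mEq/L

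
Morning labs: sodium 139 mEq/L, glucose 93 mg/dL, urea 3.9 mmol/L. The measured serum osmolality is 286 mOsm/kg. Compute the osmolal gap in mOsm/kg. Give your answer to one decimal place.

-1.1 mOsm/kg

Calculated osmolality = 2·Na + glucose/18 + urea
= 2·139 + 93/18 + 3.9
= 278 + 5.17 + 3.90
= 287.07 mOsm/kg ≈ 287.1 mOsm/kg
Osmolar gap = measured − calculated = 286 − 287.1 = -1.1 mOsm/kg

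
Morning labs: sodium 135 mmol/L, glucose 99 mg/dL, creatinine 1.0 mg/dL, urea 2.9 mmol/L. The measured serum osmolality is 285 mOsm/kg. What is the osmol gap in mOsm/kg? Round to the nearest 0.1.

Calculated osmolality = 2·Na + glucose/18 + urea
= 2·135 + 99/18 + 2.9
= 270 + 5.50 + 2.90
= 278.4 mOsm/kg ≈ 278.4 mOsm/kg
Osmolar gap = measured − calculated = 285 − 278.4 = 6.6 mOsm/kg

6.6 mOsm/kg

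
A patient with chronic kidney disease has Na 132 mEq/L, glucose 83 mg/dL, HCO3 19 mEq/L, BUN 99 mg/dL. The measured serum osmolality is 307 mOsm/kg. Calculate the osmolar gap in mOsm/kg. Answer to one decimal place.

Calculated osmolality = 2·Na + glucose/18 + BUN/2.8
= 2·132 + 83/18 + 99/2.8
= 264 + 4.61 + 35.36
= 303.97 mOsm/kg ≈ 304.0 mOsm/kg
Osmolar gap = measured − calculated = 307 − 304.0 = 3.0 mOsm/kg

3.0 mOsm/kg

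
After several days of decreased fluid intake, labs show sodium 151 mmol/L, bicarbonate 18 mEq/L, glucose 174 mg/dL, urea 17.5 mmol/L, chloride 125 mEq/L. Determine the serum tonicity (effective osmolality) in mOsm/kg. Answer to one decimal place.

311.7 mOsm/kg

Effective osmolality excludes urea (freely permeant across cell membranes):
2·Na + glucose/18
= 2·151 + 174/18
= 302 + 9.67
= 311.67 mOsm/kg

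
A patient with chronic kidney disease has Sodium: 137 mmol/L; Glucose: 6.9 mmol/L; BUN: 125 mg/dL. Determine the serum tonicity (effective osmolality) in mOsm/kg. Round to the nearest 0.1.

Effective osmolality excludes urea (freely permeant across cell membranes):
2·Na + glucose
= 2·137 + 6.9
= 274 + 6.9
= 280.9 mOsm/kg

280.9 mOsm/kg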